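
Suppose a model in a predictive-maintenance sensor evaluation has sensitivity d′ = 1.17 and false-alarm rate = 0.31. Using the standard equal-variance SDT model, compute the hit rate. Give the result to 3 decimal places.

hit rate = 0.750

z(false-alarm rate) = z(0.31) = -0.4959
z(H) = z(FA) + d' = -0.4959 + 1.17 = 0.6741
hit rate = Φ(0.6741) = 0.7499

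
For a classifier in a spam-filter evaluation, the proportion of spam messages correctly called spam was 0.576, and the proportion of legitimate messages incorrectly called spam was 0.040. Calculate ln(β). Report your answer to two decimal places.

z(0.576) = 0.192, z(0.040) = -1.751
ln β = −½·[z(H)² − z(FA)²] = −0.5 × (0.037 − 3.066) = 1.5145

ln β = 1.51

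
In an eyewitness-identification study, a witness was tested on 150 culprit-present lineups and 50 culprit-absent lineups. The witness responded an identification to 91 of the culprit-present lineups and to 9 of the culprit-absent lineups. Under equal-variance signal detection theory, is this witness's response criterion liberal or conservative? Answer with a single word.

conservative

z(H) = 0.271, z(FA) = -0.915
c = −½·(z(H) + z(FA)) = 0.322
c > 0 → conservative criterion (biased toward responding “no”).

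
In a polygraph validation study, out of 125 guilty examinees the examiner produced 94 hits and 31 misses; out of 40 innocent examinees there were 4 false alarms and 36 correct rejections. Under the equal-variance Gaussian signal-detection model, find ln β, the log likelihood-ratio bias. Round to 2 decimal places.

H = 94/125 = 0.7520
FA = 4/40 = 0.1000
z(0.7520) = 0.681, z(0.1000) = -1.282
ln β = −½·[z(H)² − z(FA)²] = −0.5 × (0.464 − 1.644) = 0.590

ln β = 0.59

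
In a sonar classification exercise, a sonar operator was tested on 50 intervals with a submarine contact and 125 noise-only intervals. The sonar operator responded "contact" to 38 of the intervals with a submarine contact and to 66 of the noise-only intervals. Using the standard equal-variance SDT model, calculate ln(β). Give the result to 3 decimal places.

H = 38/50 = 0.7600
FA = 66/125 = 0.5280
z(H) = z(0.7600) = 0.7063
z(FA) = z(0.5280) = 0.0702
ln β = −½·[z(H)² − z(FA)²] = −0.5 × (0.4989 − 0.0049) = -0.2470

ln β = -0.247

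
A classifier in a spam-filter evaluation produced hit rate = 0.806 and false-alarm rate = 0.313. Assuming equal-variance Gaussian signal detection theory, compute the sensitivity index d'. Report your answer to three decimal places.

z(H) = z(0.806) = 0.8633
z(FA) = z(0.313) = -0.4874
d' = z(H) − z(FA) = 0.8633 − (-0.4874) = 1.3507

d' = 1.351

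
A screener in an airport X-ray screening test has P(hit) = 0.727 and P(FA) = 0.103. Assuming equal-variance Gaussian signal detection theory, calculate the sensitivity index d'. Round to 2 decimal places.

z(H) = 0.6038
z(FA) = -1.2646
d' = z(H) − z(FA) = 0.6038 − (-1.2646) = 1.8684

d' = 1.87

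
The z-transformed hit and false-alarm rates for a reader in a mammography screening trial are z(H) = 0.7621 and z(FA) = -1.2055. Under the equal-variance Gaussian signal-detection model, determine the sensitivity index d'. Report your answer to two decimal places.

d' = 1.97

d' = z(H) − z(FA) = 0.7621 − (-1.2055) = 1.9676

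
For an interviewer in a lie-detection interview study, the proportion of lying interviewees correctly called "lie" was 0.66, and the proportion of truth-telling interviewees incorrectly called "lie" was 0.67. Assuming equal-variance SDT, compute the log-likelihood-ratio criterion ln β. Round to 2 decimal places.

ln β = 0.01

z(0.66) = 0.412, z(0.67) = 0.440
ln β = −½·[z(H)² − z(FA)²] = −0.5 × (0.170 − 0.194) = 0.012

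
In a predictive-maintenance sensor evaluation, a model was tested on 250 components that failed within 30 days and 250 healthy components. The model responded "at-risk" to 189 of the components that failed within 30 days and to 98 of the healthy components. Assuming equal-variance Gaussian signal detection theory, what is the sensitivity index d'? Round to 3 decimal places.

H = 189/250 = 0.7560
FA = 98/250 = 0.3920
z(H) = 0.6935
z(FA) = -0.2741
d' = z(H) − z(FA) = 0.6935 − (-0.2741) = 0.9676

d' = 0.968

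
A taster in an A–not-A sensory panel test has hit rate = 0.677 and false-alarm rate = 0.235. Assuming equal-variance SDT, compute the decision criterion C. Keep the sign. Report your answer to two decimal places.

C = 0.13

z(0.677) = 0.459, z(0.235) = -0.722
c = −½·[z(H) + z(FA)] = −0.5 × (0.459 + (-0.722)) = 0.1315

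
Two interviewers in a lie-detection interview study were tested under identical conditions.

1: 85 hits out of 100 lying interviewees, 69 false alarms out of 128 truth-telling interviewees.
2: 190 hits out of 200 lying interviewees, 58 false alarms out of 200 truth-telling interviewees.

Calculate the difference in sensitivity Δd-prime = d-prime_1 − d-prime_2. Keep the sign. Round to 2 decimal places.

1: z(0.8500) = 1.036, z(0.5391) = 0.098, d' = 0.938
2: z(0.9500) = 1.645, z(0.2900) = -0.553, d' = 2.198
Δd' = d'_1 − d'_2 = 0.938 − 2.198 = -1.260
2 has the higher sensitivity.

Δd-prime = -1.26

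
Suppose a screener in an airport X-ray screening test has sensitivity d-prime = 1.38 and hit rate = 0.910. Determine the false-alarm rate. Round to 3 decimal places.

z(hit rate) = z(0.910) = 1.3408
z(FA) = z(H) − d' = 1.3408 − 1.38 = -0.0392
false-alarm rate = Φ(-0.0392) = 0.4844

false-alarm rate = 0.484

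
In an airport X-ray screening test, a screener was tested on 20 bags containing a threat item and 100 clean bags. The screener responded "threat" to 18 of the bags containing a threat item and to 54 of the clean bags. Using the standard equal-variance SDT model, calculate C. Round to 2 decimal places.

H = 18/20 = 0.9000
FA = 54/100 = 0.5400
z(H) = z(0.9000) = 1.2816
z(FA) = z(0.5400) = 0.1004
c = −½·[z(H) + z(FA)] = −0.5 × (1.2816 + 0.1004) = -0.6910
c < 0: the screener has a liberal response bias.

C = -0.69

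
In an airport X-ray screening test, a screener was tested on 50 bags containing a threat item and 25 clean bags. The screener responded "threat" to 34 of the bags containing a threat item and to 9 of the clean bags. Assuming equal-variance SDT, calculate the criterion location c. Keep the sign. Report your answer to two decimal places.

H = 34/50 = 0.6800
FA = 9/25 = 0.3600
z(H) = 0.4677
z(FA) = -0.3585
c = −½·[z(H) + z(FA)] = −0.5 × (0.4677 + (-0.3585)) = -0.0546
c < 0: the screener has a liberal response bias.

c = -0.05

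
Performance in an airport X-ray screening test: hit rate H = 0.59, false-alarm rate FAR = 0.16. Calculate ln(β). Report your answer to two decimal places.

z(H) = z(0.59) = 0.228
z(FA) = z(0.16) = -0.994
ln β = −½·[z(H)² − z(FA)²] = −0.5 × (0.052 − 0.988) = 0.468

ln β = 0.47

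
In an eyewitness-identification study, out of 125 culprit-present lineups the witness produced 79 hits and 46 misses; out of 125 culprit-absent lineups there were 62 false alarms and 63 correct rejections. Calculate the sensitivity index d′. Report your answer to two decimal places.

d′ = 0.35

H = 79/125 = 0.6320
FA = 62/125 = 0.4960
z(0.6320) = 0.3372, z(0.4960) = -0.0100
d' = z(H) − z(FA) = 0.3372 − (-0.0100) = 0.3472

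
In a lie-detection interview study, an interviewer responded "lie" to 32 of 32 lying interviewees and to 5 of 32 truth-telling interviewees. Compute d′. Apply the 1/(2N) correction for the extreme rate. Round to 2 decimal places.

d′ = 3.16

The hit rate is 32/32 = 1, so apply the 1/(2N) correction: H → 1 − 1/(2·32) = 0.98438.
z(H) = z(0.98438) = 2.154
z(FA) = z(0.15625) = -1.010
d' = 2.154 − (-1.010) = 3.164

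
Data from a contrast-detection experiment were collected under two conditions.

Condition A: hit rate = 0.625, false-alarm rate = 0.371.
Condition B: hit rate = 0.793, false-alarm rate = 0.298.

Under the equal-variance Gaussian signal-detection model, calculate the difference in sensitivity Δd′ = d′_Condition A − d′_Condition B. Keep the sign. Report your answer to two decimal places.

Condition A: z(0.625) = 0.319, z(0.371) = -0.329, d' = 0.648
Condition B: z(0.793) = 0.817, z(0.298) = -0.530, d' = 1.347
Δd' = d'_Condition A − d'_Condition B = 0.648 − 1.347 = -0.699
Condition B has the higher sensitivity.

Δd′ = -0.70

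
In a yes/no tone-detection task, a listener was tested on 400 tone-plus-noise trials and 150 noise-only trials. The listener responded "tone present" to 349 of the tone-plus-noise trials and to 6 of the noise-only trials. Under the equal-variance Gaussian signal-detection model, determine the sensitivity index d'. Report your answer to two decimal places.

H = 349/400 = 0.8725
FA = 6/150 = 0.0400
z(H) = z(0.8725) = 1.1383
z(FA) = z(0.0400) = -1.7507
d' = z(H) − z(FA) = 1.1383 − (-1.7507) = 2.8890

d' = 2.89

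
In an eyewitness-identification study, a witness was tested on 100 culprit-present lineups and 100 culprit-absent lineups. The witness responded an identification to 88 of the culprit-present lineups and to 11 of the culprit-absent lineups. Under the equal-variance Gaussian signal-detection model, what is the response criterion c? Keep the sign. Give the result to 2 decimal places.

c = 0.03

H = 88/100 = 0.8800
FA = 11/100 = 0.1100
z(0.8800) = 1.175, z(0.1100) = -1.227
c = −½·[z(H) + z(FA)] = −0.5 × (1.175 + (-1.227)) = 0.026
c > 0: the witness has a conservative response bias.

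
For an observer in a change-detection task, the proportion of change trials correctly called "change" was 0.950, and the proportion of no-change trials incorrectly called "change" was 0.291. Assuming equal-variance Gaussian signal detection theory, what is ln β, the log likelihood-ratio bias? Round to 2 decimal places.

Φ⁻¹(H) = 1.645
Φ⁻¹(FA) = -0.550
ln β = −½·[z(H)² − z(FA)²] = −0.5 × (2.706 − 0.303) = -1.2015

ln β = -1.20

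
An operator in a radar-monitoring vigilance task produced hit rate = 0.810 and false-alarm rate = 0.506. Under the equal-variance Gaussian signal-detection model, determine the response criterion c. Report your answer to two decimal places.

c = -0.45

z(H) = z(0.810) = 0.878
z(FA) = z(0.506) = 0.015
c = −½·[z(H) + z(FA)] = −0.5 × (0.878 + 0.015) = -0.4465
c < 0: the operator has a liberal response bias.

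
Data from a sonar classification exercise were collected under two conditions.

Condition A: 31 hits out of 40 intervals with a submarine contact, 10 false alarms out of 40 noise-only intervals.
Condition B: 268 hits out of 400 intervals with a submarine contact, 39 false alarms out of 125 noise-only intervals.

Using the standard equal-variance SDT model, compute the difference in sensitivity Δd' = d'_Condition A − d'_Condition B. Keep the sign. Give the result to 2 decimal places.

Condition A: z(0.7750) = 0.755, z(0.2500) = -0.674, d' = 1.429
Condition B: z(0.6700) = 0.440, z(0.3120) = -0.490, d' = 0.930
Δd' = d'_Condition A − d'_Condition B = 1.429 − 0.930 = 0.499
Condition A has the higher sensitivity.

Δd' = 0.50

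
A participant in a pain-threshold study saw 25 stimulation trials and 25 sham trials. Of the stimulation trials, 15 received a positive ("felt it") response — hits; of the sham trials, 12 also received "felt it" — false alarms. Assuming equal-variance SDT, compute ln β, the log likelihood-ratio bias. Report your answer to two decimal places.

H = 15/25 = 0.6000
FA = 12/25 = 0.4800
z(H) = z(0.6000) = 0.253
z(FA) = z(0.4800) = -0.050
ln β = −½·[z(H)² − z(FA)²] = −0.5 × (0.064 − 0.003) = -0.0305

ln β = -0.03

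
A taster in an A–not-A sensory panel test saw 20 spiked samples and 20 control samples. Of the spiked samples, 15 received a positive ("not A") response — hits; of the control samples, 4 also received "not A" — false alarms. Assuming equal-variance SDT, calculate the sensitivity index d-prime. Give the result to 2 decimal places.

H = 15/20 = 0.7500
FA = 4/20 = 0.2000
z(H) = 0.6745
z(FA) = -0.8416
d' = z(H) − z(FA) = 0.6745 − (-0.8416) = 1.5161

d-prime = 1.52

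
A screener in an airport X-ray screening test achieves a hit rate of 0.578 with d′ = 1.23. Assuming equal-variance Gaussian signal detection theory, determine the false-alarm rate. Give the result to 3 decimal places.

false-alarm rate = 0.151

z(hit rate) = z(0.578) = 0.1968
z(FA) = z(H) − d' = 0.1968 − 1.23 = -1.0332
false-alarm rate = Φ(-1.0332) = 0.1508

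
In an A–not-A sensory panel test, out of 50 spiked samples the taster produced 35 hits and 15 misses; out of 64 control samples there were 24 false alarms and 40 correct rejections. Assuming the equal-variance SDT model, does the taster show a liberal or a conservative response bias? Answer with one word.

z(H) = 0.524, z(FA) = -0.319
c = −½·(z(H) + z(FA)) = -0.1025
c < 0 → liberal criterion (biased toward responding “yes”).

liberal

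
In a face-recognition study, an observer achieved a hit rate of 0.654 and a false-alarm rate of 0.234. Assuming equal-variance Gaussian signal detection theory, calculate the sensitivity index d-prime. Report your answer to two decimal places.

d-prime = 1.12

z(0.654) = 0.396, z(0.234) = -0.726
d' = z(H) − z(FA) = 0.396 − (-0.726) = 1.122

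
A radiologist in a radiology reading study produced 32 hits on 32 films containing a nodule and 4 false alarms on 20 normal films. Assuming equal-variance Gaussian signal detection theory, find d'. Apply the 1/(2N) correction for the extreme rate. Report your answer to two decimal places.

d' = 3.00

The hit rate is 32/32 = 1, so apply the 1/(2N) correction: H → 1 − 1/(2·32) = 0.98438.
z(H) = z(0.98438) = 2.154
z(FA) = z(0.20000) = -0.842
d' = 2.154 − (-0.842) = 2.996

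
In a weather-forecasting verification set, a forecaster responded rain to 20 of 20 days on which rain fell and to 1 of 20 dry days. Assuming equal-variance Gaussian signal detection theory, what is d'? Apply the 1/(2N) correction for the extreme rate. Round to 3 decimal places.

d' = 3.605

The hit rate is 20/20 = 1, so apply the 1/(2N) correction: H → 1 − 1/(2·20) = 0.97500.
z(H) = z(0.97500) = 1.9600
z(FA) = z(0.05000) = -1.6449
d' = 1.9600 − (-1.6449) = 3.6049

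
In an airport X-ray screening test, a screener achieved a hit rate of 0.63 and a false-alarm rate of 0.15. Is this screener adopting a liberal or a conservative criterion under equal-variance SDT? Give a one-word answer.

z(H) = 0.332, z(FA) = -1.036
c = −½·(z(H) + z(FA)) = 0.352
c > 0 → conservative criterion (biased toward responding “no”).

conservative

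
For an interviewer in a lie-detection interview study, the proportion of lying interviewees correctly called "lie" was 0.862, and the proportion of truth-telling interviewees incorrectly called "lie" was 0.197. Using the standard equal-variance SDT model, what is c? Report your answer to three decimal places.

c = -0.118

z(H) = 1.0893
z(FA) = -0.8524
c = −½·[z(H) + z(FA)] = −0.5 × (1.0893 + (-0.8524)) = -0.11845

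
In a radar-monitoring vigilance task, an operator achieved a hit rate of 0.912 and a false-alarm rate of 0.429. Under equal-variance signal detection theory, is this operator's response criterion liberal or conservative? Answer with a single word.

z(H) = 1.353, z(FA) = -0.179
c = −½·(z(H) + z(FA)) = -0.587
c < 0 → liberal criterion (biased toward responding “yes”).

liberal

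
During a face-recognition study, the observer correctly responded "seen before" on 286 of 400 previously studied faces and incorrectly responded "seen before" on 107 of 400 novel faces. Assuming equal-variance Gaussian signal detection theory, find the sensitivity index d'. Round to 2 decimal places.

d' = 1.19

H = 286/400 = 0.7150
FA = 107/400 = 0.2675
z(H) = 0.5681
z(FA) = -0.6204
d' = z(H) − z(FA) = 0.5681 − (-0.6204) = 1.1885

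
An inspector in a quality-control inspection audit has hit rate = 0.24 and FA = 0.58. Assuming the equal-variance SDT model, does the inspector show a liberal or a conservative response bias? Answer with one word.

conservative

z(H) = -0.706, z(FA) = 0.202
c = −½·(z(H) + z(FA)) = 0.252
c > 0 → conservative criterion (biased toward responding “no”).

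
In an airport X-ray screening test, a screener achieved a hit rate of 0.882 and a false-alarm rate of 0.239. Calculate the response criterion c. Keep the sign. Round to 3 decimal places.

z(0.882) = 1.1850, z(0.239) = -0.7095
c = −½·[z(H) + z(FA)] = −0.5 × (1.1850 + (-0.7095)) = -0.23775

c = -0.238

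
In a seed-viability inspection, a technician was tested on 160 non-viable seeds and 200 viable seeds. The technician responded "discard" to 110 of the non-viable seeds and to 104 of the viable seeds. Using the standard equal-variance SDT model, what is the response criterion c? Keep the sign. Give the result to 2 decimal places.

H = 110/160 = 0.6875
FA = 104/200 = 0.5200
Φ⁻¹(0.6875) = 0.489, Φ⁻¹(0.5200) = 0.050
c = −½·[z(H) + z(FA)] = −0.5 × (0.489 + 0.050) = -0.2695

c = -0.27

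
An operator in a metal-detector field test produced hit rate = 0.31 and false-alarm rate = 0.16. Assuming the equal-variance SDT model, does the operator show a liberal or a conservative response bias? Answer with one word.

z(H) = -0.496, z(FA) = -0.994
c = −½·(z(H) + z(FA)) = 0.745
c > 0 → conservative criterion (biased toward responding “no”).

conservative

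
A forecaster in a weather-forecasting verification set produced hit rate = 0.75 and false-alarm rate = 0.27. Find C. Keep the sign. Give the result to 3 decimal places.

z(H) = 0.6745
z(FA) = -0.6128
c = −½·[z(H) + z(FA)] = −0.5 × (0.6745 + (-0.6128)) = -0.03085

C = -0.031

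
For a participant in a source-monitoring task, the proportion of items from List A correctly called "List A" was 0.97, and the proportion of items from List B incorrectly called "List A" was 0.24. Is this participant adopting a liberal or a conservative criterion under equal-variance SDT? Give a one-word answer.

liberal

z(H) = 1.881, z(FA) = -0.706
c = −½·(z(H) + z(FA)) = -0.5875
c < 0 → liberal criterion (biased toward responding “yes”).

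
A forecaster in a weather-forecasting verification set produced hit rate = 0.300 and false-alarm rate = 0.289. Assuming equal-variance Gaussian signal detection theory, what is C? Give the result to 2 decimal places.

C = 0.54

z(0.300) = -0.524, z(0.289) = -0.556
c = −½·[z(H) + z(FA)] = −0.5 × (-0.524 + (-0.556)) = 0.540
c > 0: the forecaster has a conservative response bias.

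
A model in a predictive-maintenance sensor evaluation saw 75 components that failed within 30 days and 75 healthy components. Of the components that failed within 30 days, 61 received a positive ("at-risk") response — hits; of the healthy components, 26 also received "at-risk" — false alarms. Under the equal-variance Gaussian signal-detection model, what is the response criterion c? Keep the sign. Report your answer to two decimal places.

H = 61/75 = 0.8133
FA = 26/75 = 0.3467
z(H) = 0.8901
z(FA) = -0.3942
c = −½·[z(H) + z(FA)] = −0.5 × (0.8901 + (-0.3942)) = -0.24795

c = -0.25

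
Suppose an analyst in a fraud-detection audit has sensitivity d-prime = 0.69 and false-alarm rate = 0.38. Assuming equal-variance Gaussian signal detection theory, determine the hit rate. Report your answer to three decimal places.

hit rate = 0.650

z(false-alarm rate) = z(0.38) = -0.3055
z(H) = z(FA) + d' = -0.3055 + 0.69 = 0.3845
hit rate = Φ(0.3845) = 0.6497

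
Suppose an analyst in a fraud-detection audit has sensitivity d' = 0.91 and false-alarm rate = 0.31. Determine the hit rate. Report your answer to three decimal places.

hit rate = 0.661

z(false-alarm rate) = z(0.31) = -0.4959
z(H) = z(FA) + d' = -0.4959 + 0.91 = 0.4141
hit rate = Φ(0.4141) = 0.6606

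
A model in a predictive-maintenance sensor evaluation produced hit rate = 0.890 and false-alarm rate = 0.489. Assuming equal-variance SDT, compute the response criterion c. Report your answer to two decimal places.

c = -0.60

Φ⁻¹(H) = 1.2265
Φ⁻¹(FA) = -0.0276
c = −½·[z(H) + z(FA)] = −0.5 × (1.2265 + (-0.0276)) = -0.59945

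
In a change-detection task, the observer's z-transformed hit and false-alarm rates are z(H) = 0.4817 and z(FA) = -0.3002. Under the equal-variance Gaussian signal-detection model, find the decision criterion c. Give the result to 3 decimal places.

c = -0.091

c = −½·[z(H) + z(FA)] = −½·(0.4817 + (-0.3002)) = -0.09075
c < 0: the observer has a liberal response bias.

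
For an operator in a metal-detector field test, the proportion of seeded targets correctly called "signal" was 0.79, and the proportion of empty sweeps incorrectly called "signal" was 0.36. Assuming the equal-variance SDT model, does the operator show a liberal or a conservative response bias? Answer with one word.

liberal

z(H) = 0.806, z(FA) = -0.358
c = −½·(z(H) + z(FA)) = -0.224
c < 0 → liberal criterion (biased toward responding “yes”).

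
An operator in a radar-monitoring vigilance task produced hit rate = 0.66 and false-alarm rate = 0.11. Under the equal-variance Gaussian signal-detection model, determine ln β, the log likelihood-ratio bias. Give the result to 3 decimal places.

ln β = 0.667

z(H) = 0.4125
z(FA) = -1.2265
ln β = −½·[z(H)² − z(FA)²] = −0.5 × (0.1702 − 1.5043) = 0.66705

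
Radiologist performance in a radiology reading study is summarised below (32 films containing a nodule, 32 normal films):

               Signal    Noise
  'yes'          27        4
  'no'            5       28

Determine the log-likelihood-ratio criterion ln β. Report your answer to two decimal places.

H = 27/32 = 0.8438
FA = 4/32 = 0.1250
z(H) = z(0.8438) = 1.010
z(FA) = z(0.1250) = -1.150
ln β = −½·[z(H)² − z(FA)²] = −0.5 × (1.020 − 1.323) = 0.1515

ln β = 0.15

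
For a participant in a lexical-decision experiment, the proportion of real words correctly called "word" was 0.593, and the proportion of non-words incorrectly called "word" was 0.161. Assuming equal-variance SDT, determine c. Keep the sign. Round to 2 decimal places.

c = 0.38

z(H) = z(0.593) = 0.2353
z(FA) = z(0.161) = -0.9904
c = −½·[z(H) + z(FA)] = −0.5 × (0.2353 + (-0.9904)) = 0.37755
c > 0: the participant has a conservative response bias.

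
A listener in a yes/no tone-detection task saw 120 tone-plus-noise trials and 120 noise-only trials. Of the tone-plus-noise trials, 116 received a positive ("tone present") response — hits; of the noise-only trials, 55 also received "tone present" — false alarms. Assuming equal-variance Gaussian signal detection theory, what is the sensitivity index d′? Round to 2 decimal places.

H = 116/120 = 0.9667
FA = 55/120 = 0.4583
z(0.9667) = 1.8344, z(0.4583) = -0.1047
d' = z(H) − z(FA) = 1.8344 − (-0.1047) = 1.9391

d′ = 1.94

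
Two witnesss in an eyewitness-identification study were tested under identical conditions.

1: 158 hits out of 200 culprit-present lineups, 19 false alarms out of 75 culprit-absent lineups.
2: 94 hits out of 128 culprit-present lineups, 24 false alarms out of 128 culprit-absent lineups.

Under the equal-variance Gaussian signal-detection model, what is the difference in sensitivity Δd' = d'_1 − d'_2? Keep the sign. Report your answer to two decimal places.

1: z(0.7900) = 0.806, z(0.2533) = -0.664, d' = 1.470
2: z(0.7344) = 0.626, z(0.1875) = -0.887, d' = 1.513
Δd' = d'_1 − d'_2 = 1.470 − 1.513 = -0.043
2 has the higher sensitivity.

Δd' = -0.04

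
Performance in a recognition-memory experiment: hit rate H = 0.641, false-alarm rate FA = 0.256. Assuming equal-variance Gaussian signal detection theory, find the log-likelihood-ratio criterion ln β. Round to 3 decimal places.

z(0.641) = 0.3611, z(0.256) = -0.6557
ln β = −½·[z(H)² − z(FA)²] = −0.5 × (0.1304 − 0.4299) = 0.14975

ln β = 0.150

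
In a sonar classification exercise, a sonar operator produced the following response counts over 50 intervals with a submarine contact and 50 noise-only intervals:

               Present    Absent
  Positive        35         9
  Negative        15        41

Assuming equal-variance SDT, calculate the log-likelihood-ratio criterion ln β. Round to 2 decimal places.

ln β = 0.28

H = 35/50 = 0.7000
FA = 9/50 = 0.1800
Φ⁻¹(H) = 0.524
Φ⁻¹(FA) = -0.915
ln β = −½·[z(H)² − z(FA)²] = −0.5 × (0.275 − 0.837) = 0.281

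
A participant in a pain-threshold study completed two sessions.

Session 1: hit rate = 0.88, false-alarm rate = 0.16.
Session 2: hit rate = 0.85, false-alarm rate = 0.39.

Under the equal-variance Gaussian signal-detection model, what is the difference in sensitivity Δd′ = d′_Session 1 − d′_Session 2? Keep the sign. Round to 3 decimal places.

Δd′ = 0.854

Session 1: z(0.88) = 1.1750, z(0.16) = -0.9945, d' = 2.1695
Session 2: z(0.85) = 1.0364, z(0.39) = -0.2793, d' = 1.3157
Δd' = d'_Session 1 − d'_Session 2 = 2.1695 − 1.3157 = 0.8538
Session 1 has the higher sensitivity.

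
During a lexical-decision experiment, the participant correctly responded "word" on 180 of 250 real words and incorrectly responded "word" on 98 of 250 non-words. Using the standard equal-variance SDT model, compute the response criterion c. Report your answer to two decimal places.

H = 180/250 = 0.7200
FA = 98/250 = 0.3920
z(0.7200) = 0.5828, z(0.3920) = -0.2741
c = −½·[z(H) + z(FA)] = −0.5 × (0.5828 + (-0.2741)) = -0.15435
c < 0: the participant has a liberal response bias.

c = -0.15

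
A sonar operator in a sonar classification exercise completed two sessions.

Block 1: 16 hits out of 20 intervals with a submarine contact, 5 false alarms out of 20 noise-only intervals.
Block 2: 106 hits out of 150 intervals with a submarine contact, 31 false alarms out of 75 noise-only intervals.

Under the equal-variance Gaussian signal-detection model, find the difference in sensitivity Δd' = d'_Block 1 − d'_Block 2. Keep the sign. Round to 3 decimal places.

Block 1: z(0.8000) = 0.8416, z(0.2500) = -0.6745, d' = 1.5161
Block 2: z(0.7067) = 0.5438, z(0.4133) = -0.2191, d' = 0.7629
Δd' = d'_Block 1 − d'_Block 2 = 1.5161 − 0.7629 = 0.7532
Block 1 has the higher sensitivity.

Δd' = 0.753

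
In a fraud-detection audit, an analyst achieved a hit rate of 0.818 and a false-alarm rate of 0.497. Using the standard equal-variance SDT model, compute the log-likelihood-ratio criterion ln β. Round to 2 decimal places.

Φ⁻¹(H) = 0.908
Φ⁻¹(FA) = -0.008
ln β = −½·[z(H)² − z(FA)²] = −0.5 × (0.824 − 0.000) = -0.412

ln β = -0.41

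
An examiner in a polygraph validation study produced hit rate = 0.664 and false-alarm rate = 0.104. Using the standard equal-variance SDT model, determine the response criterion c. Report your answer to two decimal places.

c = 0.42

Φ⁻¹(H) = Φ⁻¹(0.664) = 0.423
Φ⁻¹(FA) = Φ⁻¹(0.104) = -1.259
c = −½·[z(H) + z(FA)] = −0.5 × (0.423 + (-1.259)) = 0.418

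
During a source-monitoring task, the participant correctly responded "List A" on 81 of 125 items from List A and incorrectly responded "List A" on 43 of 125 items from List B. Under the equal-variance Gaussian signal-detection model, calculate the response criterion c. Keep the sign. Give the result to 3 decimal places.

c = 0.011

H = 81/125 = 0.6480
FA = 43/125 = 0.3440
z(0.6480) = 0.3799, z(0.3440) = -0.4016
c = −½·[z(H) + z(FA)] = −0.5 × (0.3799 + (-0.4016)) = 0.01085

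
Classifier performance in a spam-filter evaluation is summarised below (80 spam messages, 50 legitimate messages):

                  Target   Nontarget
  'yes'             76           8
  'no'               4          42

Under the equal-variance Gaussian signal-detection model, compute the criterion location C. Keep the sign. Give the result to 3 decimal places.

H = 76/80 = 0.9500
FA = 8/50 = 0.1600
Φ⁻¹(H) = Φ⁻¹(0.9500) = 1.6449
Φ⁻¹(FA) = Φ⁻¹(0.1600) = -0.9945
c = −½·[z(H) + z(FA)] = −0.5 × (1.6449 + (-0.9945)) = -0.3252
c < 0: the classifier has a liberal response bias.

C = -0.325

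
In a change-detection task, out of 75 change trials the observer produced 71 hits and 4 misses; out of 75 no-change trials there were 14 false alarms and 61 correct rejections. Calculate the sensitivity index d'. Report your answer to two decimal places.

H = 71/75 = 0.9467
FA = 14/75 = 0.1867
Φ⁻¹(0.9467) = 1.614, Φ⁻¹(0.1867) = -0.890
d' = z(H) − z(FA) = 1.614 − (-0.890) = 2.504

d' = 2.50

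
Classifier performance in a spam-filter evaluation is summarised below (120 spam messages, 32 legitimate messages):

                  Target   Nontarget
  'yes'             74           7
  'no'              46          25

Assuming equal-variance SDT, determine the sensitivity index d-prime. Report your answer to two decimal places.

d-prime = 1.07

H = 74/120 = 0.6167
FA = 7/32 = 0.2188
z(0.6167) = 0.297, z(0.2188) = -0.776
d' = z(H) − z(FA) = 0.297 − (-0.776) = 1.073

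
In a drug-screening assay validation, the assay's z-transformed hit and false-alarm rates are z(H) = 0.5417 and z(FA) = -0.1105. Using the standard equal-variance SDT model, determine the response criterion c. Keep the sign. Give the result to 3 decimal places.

c = −½·[z(H) + z(FA)] = −½·(0.5417 + (-0.1105)) = -0.2156
c < 0: the assay has a liberal response bias.

c = -0.216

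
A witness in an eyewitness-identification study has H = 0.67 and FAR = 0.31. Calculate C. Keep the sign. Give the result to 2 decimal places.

Φ⁻¹(H) = 0.4399
Φ⁻¹(FA) = -0.4959
c = −½·[z(H) + z(FA)] = −0.5 × (0.4399 + (-0.4959)) = 0.0280
c > 0: the witness has a conservative response bias.

C = 0.03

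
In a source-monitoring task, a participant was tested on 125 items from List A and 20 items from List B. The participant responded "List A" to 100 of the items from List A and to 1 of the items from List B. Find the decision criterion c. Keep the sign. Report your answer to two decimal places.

H = 100/125 = 0.8000
FA = 1/20 = 0.0500
Φ⁻¹(H) = Φ⁻¹(0.8000) = 0.842
Φ⁻¹(FA) = Φ⁻¹(0.0500) = -1.645
c = −½·[z(H) + z(FA)] = −0.5 × (0.842 + (-1.645)) = 0.4015

c = 0.40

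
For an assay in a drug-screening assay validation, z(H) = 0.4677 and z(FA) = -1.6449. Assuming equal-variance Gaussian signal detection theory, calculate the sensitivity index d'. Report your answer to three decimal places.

d' = z(H) − z(FA) = 0.4677 − (-1.6449) = 2.1126

d' = 2.113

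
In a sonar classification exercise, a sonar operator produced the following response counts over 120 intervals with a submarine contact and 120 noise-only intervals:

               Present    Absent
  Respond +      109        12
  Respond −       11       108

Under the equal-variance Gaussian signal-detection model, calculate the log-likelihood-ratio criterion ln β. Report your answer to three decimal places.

H = 109/120 = 0.9083
FA = 12/120 = 0.1000
z(0.9083) = 1.3304, z(0.1000) = -1.2816
ln β = −½·[z(H)² − z(FA)²] = −0.5 × (1.7700 − 1.6425) = -0.06375

ln β = -0.064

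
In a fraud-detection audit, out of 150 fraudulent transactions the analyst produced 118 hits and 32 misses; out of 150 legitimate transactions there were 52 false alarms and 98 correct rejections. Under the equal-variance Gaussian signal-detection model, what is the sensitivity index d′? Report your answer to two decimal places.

H = 118/150 = 0.7867
FA = 52/150 = 0.3467
Φ⁻¹(H) = 0.795
Φ⁻¹(FA) = -0.394
d' = z(H) − z(FA) = 0.795 − (-0.394) = 1.189

d′ = 1.19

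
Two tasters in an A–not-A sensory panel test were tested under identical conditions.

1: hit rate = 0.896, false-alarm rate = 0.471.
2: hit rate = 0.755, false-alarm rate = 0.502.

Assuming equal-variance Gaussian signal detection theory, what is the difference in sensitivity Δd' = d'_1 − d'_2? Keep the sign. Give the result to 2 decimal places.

1: z(0.896) = 1.259, z(0.471) = -0.073, d' = 1.332
2: z(0.755) = 0.690, z(0.502) = 0.005, d' = 0.685
Δd' = d'_1 − d'_2 = 1.332 − 0.685 = 0.647
1 has the higher sensitivity.

Δd' = 0.65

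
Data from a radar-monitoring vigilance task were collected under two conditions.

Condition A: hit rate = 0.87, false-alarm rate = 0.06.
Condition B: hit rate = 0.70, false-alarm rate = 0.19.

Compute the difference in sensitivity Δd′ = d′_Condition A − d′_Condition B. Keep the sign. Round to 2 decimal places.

Δd′ = 1.28

Condition A: z(0.87) = 1.126, z(0.06) = -1.555, d' = 2.681
Condition B: z(0.70) = 0.524, z(0.19) = -0.878, d' = 1.402
Δd' = d'_Condition A − d'_Condition B = 2.681 − 1.402 = 1.279
Condition A has the higher sensitivity.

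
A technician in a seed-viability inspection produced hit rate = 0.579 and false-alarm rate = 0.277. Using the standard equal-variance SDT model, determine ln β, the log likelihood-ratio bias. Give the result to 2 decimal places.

z(H) = 0.199
z(FA) = -0.592
ln β = −½·[z(H)² − z(FA)²] = −0.5 × (0.040 − 0.350) = 0.155

ln β = 0.16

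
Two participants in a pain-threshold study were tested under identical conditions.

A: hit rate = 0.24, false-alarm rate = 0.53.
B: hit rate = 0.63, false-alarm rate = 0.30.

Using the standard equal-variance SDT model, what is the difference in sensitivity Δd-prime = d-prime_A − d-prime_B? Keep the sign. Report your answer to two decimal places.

Δd-prime = -1.64

A: z(0.24) = -0.706, z(0.53) = 0.075, d' = -0.781
B: z(0.63) = 0.332, z(0.30) = -0.524, d' = 0.856
Δd' = d'_A − d'_B = -0.781 − 0.856 = -1.637
B has the higher sensitivity.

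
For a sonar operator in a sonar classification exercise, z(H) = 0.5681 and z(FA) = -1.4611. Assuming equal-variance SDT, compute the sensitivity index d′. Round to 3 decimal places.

d' = z(H) − z(FA) = 0.5681 − (-1.4611) = 2.0292

d′ = 2.029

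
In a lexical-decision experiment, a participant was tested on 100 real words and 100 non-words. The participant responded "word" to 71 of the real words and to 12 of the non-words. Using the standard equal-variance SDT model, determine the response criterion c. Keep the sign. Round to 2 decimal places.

c = 0.31

H = 71/100 = 0.7100
FA = 12/100 = 0.1200
Φ⁻¹(0.7100) = 0.5534, Φ⁻¹(0.1200) = -1.1750
c = −½·[z(H) + z(FA)] = −0.5 × (0.5534 + (-1.1750)) = 0.3108
c > 0: the participant has a conservative response bias.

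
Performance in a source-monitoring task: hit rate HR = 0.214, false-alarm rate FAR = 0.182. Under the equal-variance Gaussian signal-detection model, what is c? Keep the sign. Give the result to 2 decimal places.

c = 0.85

z(0.214) = -0.793, z(0.182) = -0.908
c = −½·[z(H) + z(FA)] = −0.5 × (-0.793 + (-0.908)) = 0.8505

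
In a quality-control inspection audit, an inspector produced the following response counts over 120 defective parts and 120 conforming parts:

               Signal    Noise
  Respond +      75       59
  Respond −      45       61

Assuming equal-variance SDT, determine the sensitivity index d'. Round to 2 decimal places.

H = 75/120 = 0.6250
FA = 59/120 = 0.4917
Φ⁻¹(H) = Φ⁻¹(0.6250) = 0.319
Φ⁻¹(FA) = Φ⁻¹(0.4917) = -0.021
d' = z(H) − z(FA) = 0.319 − (-0.021) = 0.340

d' = 0.34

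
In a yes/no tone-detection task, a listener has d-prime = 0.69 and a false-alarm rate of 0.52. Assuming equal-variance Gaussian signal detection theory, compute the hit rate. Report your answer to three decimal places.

hit rate = 0.770

z(false-alarm rate) = z(0.52) = 0.0502
z(H) = z(FA) + d' = 0.0502 + 0.69 = 0.7402
hit rate = Φ(0.7402) = 0.7704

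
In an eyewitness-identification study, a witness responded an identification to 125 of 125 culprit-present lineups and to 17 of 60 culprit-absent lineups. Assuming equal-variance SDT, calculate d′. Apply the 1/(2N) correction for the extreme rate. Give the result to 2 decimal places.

The hit rate is 125/125 = 1, so apply the 1/(2N) correction: H → 1 − 1/(2·125) = 0.99600.
z(H) = z(0.99600) = 2.652
z(FA) = z(0.28333) = -0.573
d' = 2.652 − (-0.573) = 3.225

d′ = 3.23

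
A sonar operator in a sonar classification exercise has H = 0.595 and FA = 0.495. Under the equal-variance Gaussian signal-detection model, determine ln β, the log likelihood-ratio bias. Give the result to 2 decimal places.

ln β = -0.03

z(H) = 0.240
z(FA) = -0.013
ln β = −½·[z(H)² − z(FA)²] = −0.5 × (0.058 − 0.000) = -0.029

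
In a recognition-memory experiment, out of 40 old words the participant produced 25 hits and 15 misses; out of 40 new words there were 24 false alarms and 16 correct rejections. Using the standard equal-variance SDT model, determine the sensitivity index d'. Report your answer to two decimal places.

H = 25/40 = 0.6250
FA = 24/40 = 0.6000
z(H) = 0.3186
z(FA) = 0.2533
d' = z(H) − z(FA) = 0.3186 − 0.2533 = 0.0653

d' = 0.07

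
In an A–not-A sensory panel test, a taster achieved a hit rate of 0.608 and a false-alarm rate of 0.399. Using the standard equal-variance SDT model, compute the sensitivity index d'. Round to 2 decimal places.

Φ⁻¹(H) = 0.274
Φ⁻¹(FA) = -0.256
d' = z(H) − z(FA) = 0.274 − (-0.256) = 0.530

d' = 0.53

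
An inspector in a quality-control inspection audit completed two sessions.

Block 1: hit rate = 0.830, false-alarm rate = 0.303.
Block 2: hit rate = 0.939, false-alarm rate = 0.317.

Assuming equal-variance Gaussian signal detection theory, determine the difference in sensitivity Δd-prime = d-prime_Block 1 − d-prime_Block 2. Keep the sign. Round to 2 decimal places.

Block 1: z(0.830) = 0.954, z(0.303) = -0.516, d' = 1.470
Block 2: z(0.939) = 1.546, z(0.317) = -0.476, d' = 2.022
Δd' = d'_Block 1 − d'_Block 2 = 1.470 − 2.022 = -0.552
Block 2 has the higher sensitivity.

Δd-prime = -0.55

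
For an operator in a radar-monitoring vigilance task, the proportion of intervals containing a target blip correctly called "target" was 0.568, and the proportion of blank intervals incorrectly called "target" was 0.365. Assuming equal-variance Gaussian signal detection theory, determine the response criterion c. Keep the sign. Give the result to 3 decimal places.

z(0.568) = 0.1713, z(0.365) = -0.3451
c = −½·[z(H) + z(FA)] = −0.5 × (0.1713 + (-0.3451)) = 0.0869

c = 0.087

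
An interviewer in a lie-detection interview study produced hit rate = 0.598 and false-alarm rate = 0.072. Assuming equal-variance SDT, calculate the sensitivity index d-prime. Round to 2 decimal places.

d-prime = 1.71

z(H) = 0.2482
z(FA) = -1.4611
d' = z(H) − z(FA) = 0.2482 − (-1.4611) = 1.7093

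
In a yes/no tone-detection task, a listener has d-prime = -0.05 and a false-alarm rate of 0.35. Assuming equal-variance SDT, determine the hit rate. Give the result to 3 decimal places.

hit rate = 0.332

z(false-alarm rate) = z(0.35) = -0.3853
z(H) = z(FA) + d' = -0.3853 + (-0.05) = -0.4353
hit rate = Φ(-0.4353) = 0.3317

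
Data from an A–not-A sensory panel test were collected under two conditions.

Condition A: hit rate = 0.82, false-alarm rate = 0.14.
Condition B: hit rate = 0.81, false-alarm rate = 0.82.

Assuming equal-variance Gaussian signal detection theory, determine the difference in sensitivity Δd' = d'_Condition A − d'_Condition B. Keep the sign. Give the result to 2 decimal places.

Δd' = 2.03

Condition A: z(0.82) = 0.915, z(0.14) = -1.080, d' = 1.995
Condition B: z(0.81) = 0.878, z(0.82) = 0.915, d' = -0.037
Δd' = d'_Condition A − d'_Condition B = 1.995 − (-0.037) = 2.032
Condition A has the higher sensitivity.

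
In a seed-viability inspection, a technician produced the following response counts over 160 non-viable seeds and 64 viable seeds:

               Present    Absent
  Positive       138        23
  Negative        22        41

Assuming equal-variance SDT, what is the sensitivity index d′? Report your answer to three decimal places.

d′ = 1.452

H = 138/160 = 0.8625
FA = 23/64 = 0.3594
z(H) = 1.0916
z(FA) = -0.3601
d' = z(H) − z(FA) = 1.0916 − (-0.3601) = 1.4517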